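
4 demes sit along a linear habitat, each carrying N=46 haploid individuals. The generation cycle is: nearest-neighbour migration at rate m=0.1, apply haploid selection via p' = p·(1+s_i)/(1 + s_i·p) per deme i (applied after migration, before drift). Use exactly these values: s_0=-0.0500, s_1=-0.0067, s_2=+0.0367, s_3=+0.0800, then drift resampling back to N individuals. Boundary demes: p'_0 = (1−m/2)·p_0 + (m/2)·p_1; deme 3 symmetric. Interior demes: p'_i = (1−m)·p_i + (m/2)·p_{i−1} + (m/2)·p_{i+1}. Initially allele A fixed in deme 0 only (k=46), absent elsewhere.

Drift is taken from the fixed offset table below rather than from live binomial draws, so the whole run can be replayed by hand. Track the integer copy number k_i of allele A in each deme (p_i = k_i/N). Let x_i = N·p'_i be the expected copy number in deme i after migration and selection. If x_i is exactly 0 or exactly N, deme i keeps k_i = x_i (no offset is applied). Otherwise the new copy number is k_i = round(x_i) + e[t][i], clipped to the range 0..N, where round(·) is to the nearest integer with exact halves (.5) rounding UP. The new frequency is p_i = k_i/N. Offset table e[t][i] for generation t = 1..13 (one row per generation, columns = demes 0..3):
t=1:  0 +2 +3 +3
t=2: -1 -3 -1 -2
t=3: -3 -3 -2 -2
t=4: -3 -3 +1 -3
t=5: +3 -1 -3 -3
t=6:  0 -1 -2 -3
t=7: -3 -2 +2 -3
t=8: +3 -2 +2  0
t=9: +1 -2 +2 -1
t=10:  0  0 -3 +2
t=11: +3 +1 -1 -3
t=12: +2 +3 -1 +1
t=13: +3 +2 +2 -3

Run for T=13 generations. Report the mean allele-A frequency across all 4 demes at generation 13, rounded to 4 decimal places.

t=0: k=[46 0 0 0]
t=1: x=[43.5853 2.2854 0.0000 0.0000] k=[44 4 0 0]
t=2: x=[41.8087 5.7660 0.2073 0.0000] k=[41 3 0 0]
t=3: x=[38.7937 4.7214 0.1555 0.0000] k=[36 2 0 0]
t=4: x=[33.8469 3.5778 0.1037 0.0000] k=[31 1 1 0]
t=5: x=[28.9534 2.4842 0.9841 0.0540] k=[32 1 0 0]
t=6: x=[29.9177 2.4842 0.0518 0.0000] k=[30 1 0 0]
t=7: x=[27.9911 2.3848 0.0518 0.0000] k=[25 0 2 0]
t=8: x=[23.1604 1.3412 1.8634 0.1080] k=[26 0 4 0]
t=9: x=[24.1124 1.4903 3.7214 0.2159] k=[25 0 6 0]
t=10: x=[23.1604 1.5400 5.5742 0.3238] k=[23 2 3 2]
t=11: x=[21.3622 3.0806 2.9995 2.2061] k=[24 4 2 0]
t=12: x=[22.4103 4.8706 2.0701 0.1080] k=[24 8 1 1]
t=13: x=[22.6102 8.4037 1.3980 1.0781] k=[26 10 3 0]

0.2120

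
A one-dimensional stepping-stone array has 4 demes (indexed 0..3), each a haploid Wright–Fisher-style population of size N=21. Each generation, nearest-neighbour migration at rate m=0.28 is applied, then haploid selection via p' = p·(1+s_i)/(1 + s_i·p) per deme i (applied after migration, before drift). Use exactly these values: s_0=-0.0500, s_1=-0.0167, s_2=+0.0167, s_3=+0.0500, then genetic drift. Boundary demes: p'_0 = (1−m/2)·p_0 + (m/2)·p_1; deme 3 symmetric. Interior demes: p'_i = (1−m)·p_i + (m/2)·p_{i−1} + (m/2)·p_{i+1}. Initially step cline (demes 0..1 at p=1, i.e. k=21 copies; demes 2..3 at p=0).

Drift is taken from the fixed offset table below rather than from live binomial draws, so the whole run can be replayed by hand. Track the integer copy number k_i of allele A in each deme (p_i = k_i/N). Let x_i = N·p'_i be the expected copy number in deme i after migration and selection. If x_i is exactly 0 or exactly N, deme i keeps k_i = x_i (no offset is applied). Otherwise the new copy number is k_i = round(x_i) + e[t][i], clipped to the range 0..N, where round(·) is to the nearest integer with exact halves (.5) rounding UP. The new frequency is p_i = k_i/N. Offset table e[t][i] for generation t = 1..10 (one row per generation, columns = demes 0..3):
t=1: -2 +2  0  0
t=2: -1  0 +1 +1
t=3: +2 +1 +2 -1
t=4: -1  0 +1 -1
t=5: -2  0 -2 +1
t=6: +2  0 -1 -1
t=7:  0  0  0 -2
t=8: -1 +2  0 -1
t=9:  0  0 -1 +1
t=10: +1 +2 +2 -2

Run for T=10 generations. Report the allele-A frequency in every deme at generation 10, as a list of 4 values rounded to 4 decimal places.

[0.8571, 0.8095, 0.5238, 0.1429]

t=0: k=[21 21 0 0]
t=1: x=[21.0000 18.0172 2.9821 0.0000] k=[21 20 3 0]
t=2: x=[20.8527 17.7136 5.0230 0.4406] k=[20 18 6 1]
t=3: x=[19.6569 16.5411 7.0574 1.7778] k=[21 18 9 1]
t=4: x=[20.5584 17.1069 9.2256 2.2148] k=[20 17 10 1]
t=5: x=[19.5106 16.3796 9.8065 2.3603] k=[18 16 8 3]
t=6: x=[17.5755 15.0887 8.5037 3.8511] k=[20 15 8 3]
t=7: x=[19.2181 14.6456 8.3632 3.8511] k=[19 15 8 2]
t=8: x=[18.3224 14.5047 8.2227 2.9620] k=[17 17 8 2]
t=9: x=[16.8313 15.6733 8.5037 2.9620] k=[17 16 8 4]
t=10: x=[16.6869 14.9477 8.6441 4.7366] k=[18 17 11 3]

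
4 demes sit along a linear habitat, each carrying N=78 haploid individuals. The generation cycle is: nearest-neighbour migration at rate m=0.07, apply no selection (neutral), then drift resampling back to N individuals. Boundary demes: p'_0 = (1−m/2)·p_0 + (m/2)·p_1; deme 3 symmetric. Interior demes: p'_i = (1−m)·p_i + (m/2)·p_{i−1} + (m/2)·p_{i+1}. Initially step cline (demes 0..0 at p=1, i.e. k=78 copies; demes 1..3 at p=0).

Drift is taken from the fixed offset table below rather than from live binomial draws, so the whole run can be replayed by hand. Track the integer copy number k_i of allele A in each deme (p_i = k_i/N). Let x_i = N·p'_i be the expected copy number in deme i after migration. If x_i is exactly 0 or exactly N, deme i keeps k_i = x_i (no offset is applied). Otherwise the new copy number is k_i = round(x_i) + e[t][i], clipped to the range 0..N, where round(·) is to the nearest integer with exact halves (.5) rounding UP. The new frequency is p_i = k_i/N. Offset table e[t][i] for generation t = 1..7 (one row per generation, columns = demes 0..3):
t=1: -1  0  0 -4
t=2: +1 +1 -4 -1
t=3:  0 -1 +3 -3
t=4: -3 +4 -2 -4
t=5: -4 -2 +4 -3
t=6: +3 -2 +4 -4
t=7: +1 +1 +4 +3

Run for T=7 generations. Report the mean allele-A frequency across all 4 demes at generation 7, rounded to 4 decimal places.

t=0: k=[78 0 0 0]
t=1: x=[75.2700 2.7300 0.0000 0.0000] k=[74 3 0 0]
t=2: x=[71.5150 5.3800 0.1050 0.0000] k=[73 6 0 0]
t=3: x=[70.6550 8.1350 0.2100 0.0000] k=[71 7 3 0]
t=4: x=[68.7600 9.1000 3.0350 0.1050] k=[66 13 1 0]
t=5: x=[64.1450 14.4350 1.3850 0.0350] k=[60 12 5 0]
t=6: x=[58.3200 13.4350 5.0700 0.1750] k=[61 11 9 0]
t=7: x=[59.2500 12.6800 8.7550 0.3150] k=[60 14 13 3]

0.2885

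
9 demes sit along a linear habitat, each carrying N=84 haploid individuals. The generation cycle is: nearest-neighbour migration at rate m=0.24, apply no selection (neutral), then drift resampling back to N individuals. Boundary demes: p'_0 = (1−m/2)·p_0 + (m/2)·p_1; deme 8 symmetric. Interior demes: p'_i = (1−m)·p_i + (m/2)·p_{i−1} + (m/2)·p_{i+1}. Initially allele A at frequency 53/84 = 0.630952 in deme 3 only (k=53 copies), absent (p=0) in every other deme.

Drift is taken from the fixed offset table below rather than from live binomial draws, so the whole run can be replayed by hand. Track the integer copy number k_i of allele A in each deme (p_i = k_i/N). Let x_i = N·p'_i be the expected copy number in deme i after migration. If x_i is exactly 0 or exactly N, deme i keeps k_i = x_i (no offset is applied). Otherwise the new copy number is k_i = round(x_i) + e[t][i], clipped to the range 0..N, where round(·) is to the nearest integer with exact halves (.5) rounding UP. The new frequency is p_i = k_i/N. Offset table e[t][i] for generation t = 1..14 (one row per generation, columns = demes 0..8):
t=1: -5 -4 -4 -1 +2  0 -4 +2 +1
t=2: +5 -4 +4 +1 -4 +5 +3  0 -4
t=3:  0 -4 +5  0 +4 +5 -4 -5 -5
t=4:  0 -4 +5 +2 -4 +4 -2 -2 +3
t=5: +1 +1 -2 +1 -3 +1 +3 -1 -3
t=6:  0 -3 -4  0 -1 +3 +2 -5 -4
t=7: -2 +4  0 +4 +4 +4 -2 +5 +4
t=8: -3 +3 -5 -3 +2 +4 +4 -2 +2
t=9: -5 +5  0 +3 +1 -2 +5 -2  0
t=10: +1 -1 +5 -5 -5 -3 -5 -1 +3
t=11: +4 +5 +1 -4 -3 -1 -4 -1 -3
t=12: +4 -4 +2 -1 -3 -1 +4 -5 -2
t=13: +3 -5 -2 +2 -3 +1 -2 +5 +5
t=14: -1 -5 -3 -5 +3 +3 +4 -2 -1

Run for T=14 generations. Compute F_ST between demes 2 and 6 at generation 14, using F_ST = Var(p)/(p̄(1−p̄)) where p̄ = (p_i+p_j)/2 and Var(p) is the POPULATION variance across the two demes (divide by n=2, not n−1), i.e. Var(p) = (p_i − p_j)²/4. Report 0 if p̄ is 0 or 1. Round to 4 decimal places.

0.0014

t=0: k=[0 0 0 53 0 0 0 0 0]
t=1: x=[0.0000 0.0000 6.3600 40.2800 6.3600 0.0000 0.0000 0.0000 0.0000] k=[0 0 2 39 8 0 0 0 0]
t=2: x=[0.0000 0.2400 6.2000 30.8400 10.7600 0.9600 0.0000 0.0000 0.0000] k=[0 0 10 32 7 6 0 0 0]
t=3: x=[0.0000 1.2000 11.4400 26.3600 9.8800 5.4000 0.7200 0.0000 0.0000] k=[0 0 16 26 14 10 0 0 0]
t=4: x=[0.0000 1.9200 15.2800 23.3600 14.9600 9.2800 1.2000 0.0000 0.0000] k=[0 0 20 25 11 13 0 0 0]
t=5: x=[0.0000 2.4000 18.2000 22.7200 12.9200 11.2000 1.5600 0.0000 0.0000] k=[0 3 16 24 10 12 5 0 0]
t=6: x=[0.3600 4.2000 15.4000 21.3600 11.9200 10.9200 5.2400 0.6000 0.0000] k=[0 1 11 21 11 14 7 0 0]
t=7: x=[0.1200 2.0800 11.0000 18.6000 12.5600 12.8000 7.0000 0.8400 0.0000] k=[0 6 11 23 17 17 5 6 0]
t=8: x=[0.7200 5.8800 11.8400 20.8400 17.7200 15.5600 6.5600 5.1600 0.7200] k=[0 9 7 18 20 20 11 3 3]
t=9: x=[1.0800 7.6800 8.5600 16.9200 19.7600 18.9200 11.1200 3.9600 3.0000] k=[0 13 9 20 21 17 16 2 3]
t=10: x=[1.5600 10.9600 10.8000 18.8000 20.4000 17.3600 14.4400 3.8000 2.8800] k=[3 10 16 14 15 14 9 3 6]
t=11: x=[3.8400 9.8800 15.0400 14.3600 14.7600 13.5200 8.8800 4.0800 5.6400] k=[8 15 16 10 12 13 5 3 3]
t=12: x=[8.8400 14.2800 15.1600 10.9600 11.8800 11.9200 5.7200 3.2400 3.0000] k=[13 10 17 10 9 11 10 0 1]
t=13: x=[12.6400 11.2000 15.3200 10.7200 9.3600 10.6400 8.9200 1.3200 0.8800] k=[16 6 13 13 6 12 7 6 6]
t=14: x=[14.8000 8.0400 12.1600 12.1600 7.5600 10.6800 7.4800 6.1200 6.0000] k=[14 3 9 7 11 14 11 4 5]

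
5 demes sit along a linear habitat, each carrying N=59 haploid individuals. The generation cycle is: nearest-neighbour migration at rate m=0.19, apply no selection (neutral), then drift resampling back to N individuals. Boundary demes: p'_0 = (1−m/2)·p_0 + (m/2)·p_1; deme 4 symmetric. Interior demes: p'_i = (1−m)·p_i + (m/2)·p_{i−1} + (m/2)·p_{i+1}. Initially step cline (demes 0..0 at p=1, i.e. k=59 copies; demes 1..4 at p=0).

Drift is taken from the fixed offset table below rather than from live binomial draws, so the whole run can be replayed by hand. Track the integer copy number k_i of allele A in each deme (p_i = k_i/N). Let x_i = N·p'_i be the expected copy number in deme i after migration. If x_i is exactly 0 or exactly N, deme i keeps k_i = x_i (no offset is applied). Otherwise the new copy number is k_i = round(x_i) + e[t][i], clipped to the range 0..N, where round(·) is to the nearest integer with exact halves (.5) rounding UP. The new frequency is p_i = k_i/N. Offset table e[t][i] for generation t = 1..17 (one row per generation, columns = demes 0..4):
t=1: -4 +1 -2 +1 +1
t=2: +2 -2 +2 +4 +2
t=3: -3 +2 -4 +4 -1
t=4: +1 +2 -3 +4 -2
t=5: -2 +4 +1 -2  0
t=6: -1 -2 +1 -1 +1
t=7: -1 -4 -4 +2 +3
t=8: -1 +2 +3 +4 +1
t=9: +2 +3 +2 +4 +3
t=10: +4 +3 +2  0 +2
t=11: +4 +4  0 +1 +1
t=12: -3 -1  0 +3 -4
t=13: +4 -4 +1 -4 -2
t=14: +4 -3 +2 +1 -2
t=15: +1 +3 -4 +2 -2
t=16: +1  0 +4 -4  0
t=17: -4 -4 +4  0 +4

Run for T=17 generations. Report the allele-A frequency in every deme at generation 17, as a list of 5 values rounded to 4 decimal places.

[0.5424, 0.3559, 0.3898, 0.1695, 0.1525]

t=0: k=[59 0 0 0 0]
t=1: x=[53.3950 5.6050 0.0000 0.0000 0.0000] k=[49 7 0 0 0]
t=2: x=[45.0100 10.3250 0.6650 0.0000 0.0000] k=[47 8 3 0 0]
t=3: x=[43.2950 11.2300 3.1900 0.2850 0.0000] k=[40 13 0 4 0]
t=4: x=[37.4350 14.3300 1.6150 3.2400 0.3800] k=[38 16 0 7 0]
t=5: x=[35.9100 16.5700 2.1850 5.6700 0.6650] k=[34 21 3 4 1]
t=6: x=[32.7650 20.5250 4.8050 3.6200 1.2850] k=[32 19 6 3 2]
t=7: x=[30.7650 19.0000 6.9500 3.1900 2.0950] k=[30 15 3 5 5]
t=8: x=[28.5750 15.2850 4.3300 4.8100 5.0000] k=[28 17 7 9 6]
t=9: x=[26.9550 17.0950 8.1400 8.5250 6.2850] k=[29 20 10 13 9]
t=10: x=[28.1450 19.9050 11.2350 12.3350 9.3800] k=[32 23 13 12 11]
t=11: x=[31.1450 22.9050 13.8550 12.0000 11.0950] k=[35 27 14 13 12]
t=12: x=[34.2400 26.5250 15.1400 13.0000 12.0950] k=[31 26 15 16 8]
t=13: x=[30.5250 25.4300 16.1400 15.1450 8.7600] k=[35 21 17 11 7]
t=14: x=[33.6700 21.9500 16.8100 11.1900 7.3800] k=[38 19 19 12 5]
t=15: x=[36.1950 20.8050 18.3350 12.0000 5.6650] k=[37 24 14 14 4]
t=16: x=[35.7650 24.2850 14.9500 13.0500 4.9500] k=[37 24 19 9 5]
t=17: x=[35.7650 24.7600 18.5250 9.5700 5.3800] k=[32 21 23 10 9]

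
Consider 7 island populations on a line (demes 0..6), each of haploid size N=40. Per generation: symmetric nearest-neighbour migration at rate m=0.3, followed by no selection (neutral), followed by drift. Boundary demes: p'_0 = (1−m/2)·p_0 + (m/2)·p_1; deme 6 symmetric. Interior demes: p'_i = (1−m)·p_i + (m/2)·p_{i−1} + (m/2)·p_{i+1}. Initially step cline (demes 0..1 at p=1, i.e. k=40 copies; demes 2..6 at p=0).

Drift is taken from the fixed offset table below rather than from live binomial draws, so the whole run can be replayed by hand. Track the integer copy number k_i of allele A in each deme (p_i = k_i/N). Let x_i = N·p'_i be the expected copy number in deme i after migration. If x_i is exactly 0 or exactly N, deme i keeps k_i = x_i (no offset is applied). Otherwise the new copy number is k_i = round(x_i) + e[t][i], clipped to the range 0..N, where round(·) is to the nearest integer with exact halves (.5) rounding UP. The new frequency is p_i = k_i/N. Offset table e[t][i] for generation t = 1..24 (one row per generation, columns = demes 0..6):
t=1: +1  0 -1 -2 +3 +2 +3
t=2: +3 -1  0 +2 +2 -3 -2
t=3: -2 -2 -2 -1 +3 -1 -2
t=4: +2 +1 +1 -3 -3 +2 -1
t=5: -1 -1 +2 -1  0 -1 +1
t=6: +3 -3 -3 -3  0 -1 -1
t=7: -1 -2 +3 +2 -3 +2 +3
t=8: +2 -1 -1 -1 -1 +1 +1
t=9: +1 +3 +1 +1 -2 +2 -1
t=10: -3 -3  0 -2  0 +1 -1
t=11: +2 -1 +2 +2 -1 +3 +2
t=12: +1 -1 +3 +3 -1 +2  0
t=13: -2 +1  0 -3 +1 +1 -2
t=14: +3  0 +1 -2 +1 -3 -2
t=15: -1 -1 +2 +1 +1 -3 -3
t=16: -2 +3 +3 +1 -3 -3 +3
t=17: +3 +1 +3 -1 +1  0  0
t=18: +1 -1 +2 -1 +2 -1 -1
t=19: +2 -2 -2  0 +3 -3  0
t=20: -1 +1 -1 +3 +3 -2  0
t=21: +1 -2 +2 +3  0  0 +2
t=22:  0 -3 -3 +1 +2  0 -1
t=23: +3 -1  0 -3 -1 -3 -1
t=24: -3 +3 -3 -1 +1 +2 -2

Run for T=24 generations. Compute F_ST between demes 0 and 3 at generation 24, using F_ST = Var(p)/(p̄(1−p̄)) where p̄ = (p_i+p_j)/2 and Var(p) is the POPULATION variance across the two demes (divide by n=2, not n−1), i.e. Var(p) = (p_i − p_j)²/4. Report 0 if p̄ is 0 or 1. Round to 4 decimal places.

0.0761

t=0: k=[40 40 0 0 0 0 0]
t=1: x=[40.0000 34.0000 6.0000 0.0000 0.0000 0.0000 0.0000] k=[40 34 5 0 0 0 0]
t=2: x=[39.1000 30.5500 8.6000 0.7500 0.0000 0.0000 0.0000] k=[40 30 9 3 0 0 0]
t=3: x=[38.5000 28.3500 11.2500 3.4500 0.4500 0.0000 0.0000] k=[37 26 9 2 3 0 0]
t=4: x=[35.3500 25.1000 10.5000 3.2000 2.4000 0.4500 0.0000] k=[37 26 12 0 0 2 0]
t=5: x=[35.3500 25.5500 12.3000 1.8000 0.3000 1.4000 0.3000] k=[34 25 14 1 0 0 1]
t=6: x=[32.6500 24.7000 13.7000 2.8000 0.1500 0.1500 0.8500] k=[36 22 11 0 0 0 0]
t=7: x=[33.9000 22.4500 11.0000 1.6500 0.0000 0.0000 0.0000] k=[33 20 14 4 0 0 0]
t=8: x=[31.0500 21.0500 13.4000 4.9000 0.6000 0.0000 0.0000] k=[33 20 12 4 0 0 0]
t=9: x=[31.0500 20.7500 12.0000 4.6000 0.6000 0.0000 0.0000] k=[32 24 13 6 0 0 0]
t=10: x=[30.8000 23.5500 13.6000 6.1500 0.9000 0.0000 0.0000] k=[28 21 14 4 1 0 0]
t=11: x=[26.9500 21.0000 13.5500 5.0500 1.3000 0.1500 0.0000] k=[29 20 16 7 0 3 0]
t=12: x=[27.6500 20.7500 15.2500 7.3000 1.5000 2.1000 0.4500] k=[29 20 18 10 1 4 0]
t=13: x=[27.6500 21.0500 17.1000 9.8500 2.8000 2.9500 0.6000] k=[26 22 17 7 4 4 0]
t=14: x=[25.4000 21.8500 16.2500 8.0500 4.4500 3.4000 0.6000] k=[28 22 17 6 5 0 0]
t=15: x=[27.1000 22.1500 16.1000 7.5000 4.4000 0.7500 0.0000] k=[26 21 18 9 5 0 0]
t=16: x=[25.2500 21.3000 17.1000 9.7500 4.8500 0.7500 0.0000] k=[23 24 20 11 2 0 0]
t=17: x=[23.1500 23.2500 19.2500 11.0000 3.0500 0.3000 0.0000] k=[26 24 22 10 4 0 0]
t=18: x=[25.7000 24.0000 20.5000 10.9000 4.3000 0.6000 0.0000] k=[27 23 23 10 6 0 0]
t=19: x=[26.4000 23.6000 21.0500 11.3500 5.7000 0.9000 0.0000] k=[28 22 19 11 9 0 0]
t=20: x=[27.1000 22.4500 18.2500 11.9000 7.9500 1.3500 0.0000] k=[26 23 17 15 11 0 0]
t=21: x=[25.5500 22.5500 17.6000 14.7000 9.9500 1.6500 0.0000] k=[27 21 20 18 10 2 0]
t=22: x=[26.1000 21.7500 19.8500 17.1000 10.0000 2.9000 0.3000] k=[26 19 17 18 12 3 0]
t=23: x=[24.9500 19.7500 17.4500 16.9500 11.5500 3.9000 0.4500] k=[28 19 17 14 11 1 0]
t=24: x=[26.6500 20.0500 16.8500 14.0000 9.9500 2.3500 0.1500] k=[24 23 14 13 11 4 0]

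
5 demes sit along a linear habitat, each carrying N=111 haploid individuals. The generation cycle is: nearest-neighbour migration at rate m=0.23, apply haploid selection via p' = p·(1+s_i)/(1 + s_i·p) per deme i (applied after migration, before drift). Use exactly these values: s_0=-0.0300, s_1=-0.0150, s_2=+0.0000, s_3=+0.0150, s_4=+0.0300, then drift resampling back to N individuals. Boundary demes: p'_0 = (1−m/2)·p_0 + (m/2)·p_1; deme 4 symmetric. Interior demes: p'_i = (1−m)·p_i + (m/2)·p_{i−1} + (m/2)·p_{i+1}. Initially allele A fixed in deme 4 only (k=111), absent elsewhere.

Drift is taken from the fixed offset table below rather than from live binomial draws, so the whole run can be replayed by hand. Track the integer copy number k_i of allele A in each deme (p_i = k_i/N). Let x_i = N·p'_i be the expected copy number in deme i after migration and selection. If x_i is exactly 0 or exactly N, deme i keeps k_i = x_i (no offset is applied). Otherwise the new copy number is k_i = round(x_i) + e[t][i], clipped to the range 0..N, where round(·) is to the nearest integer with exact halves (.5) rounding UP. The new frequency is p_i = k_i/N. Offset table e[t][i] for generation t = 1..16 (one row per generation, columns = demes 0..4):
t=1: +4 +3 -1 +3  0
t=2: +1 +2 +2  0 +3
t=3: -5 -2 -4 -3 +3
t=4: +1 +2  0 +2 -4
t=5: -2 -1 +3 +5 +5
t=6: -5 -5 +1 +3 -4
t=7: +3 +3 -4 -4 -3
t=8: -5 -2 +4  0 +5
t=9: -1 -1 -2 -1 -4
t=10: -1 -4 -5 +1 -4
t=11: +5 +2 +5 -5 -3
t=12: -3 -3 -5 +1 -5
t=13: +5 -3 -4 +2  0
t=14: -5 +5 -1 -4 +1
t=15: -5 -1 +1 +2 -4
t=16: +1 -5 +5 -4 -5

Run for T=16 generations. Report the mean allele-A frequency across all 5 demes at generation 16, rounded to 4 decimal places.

t=0: k=[0 0 0 0 111]
t=1: x=[0.0000 0.0000 0.0000 12.9342 98.5651] k=[0 0 0 16 99]
t=2: x=[0.0000 0.0000 1.8400 23.9837 89.9636] k=[0 0 4 24 93]
t=3: x=[0.0000 0.4531 5.8400 29.9595 85.6479] k=[0 0 2 27 89]
t=4: x=[0.0000 0.2266 4.6450 31.5904 82.5006] k=[0 2 5 34 79]
t=5: x=[0.2231 2.0839 7.9900 36.2023 74.5522] k=[0 1 11 41 80]
t=6: x=[0.1116 2.0050 13.3000 42.4245 76.2247] k=[0 0 14 45 72]
t=7: x=[0.0000 1.5862 15.9550 44.9376 69.6647] k=[0 5 12 41 67]
t=8: x=[0.5578 5.1552 14.5300 41.0394 64.8091] k=[0 3 19 41 70]
t=9: x=[0.3347 4.4303 19.6900 42.1937 67.4497] k=[0 3 18 41 63]
t=10: x=[0.3347 4.3169 18.9200 41.2703 61.2825] k=[0 0 14 42 57]
t=11: x=[0.0000 1.5862 15.6100 40.8888 56.0952] k=[0 4 21 36 53]
t=12: x=[0.4463 5.4166 20.7700 36.5943 51.8609] k=[0 2 16 38 47]
t=13: x=[0.2231 3.3308 16.9200 36.8707 46.7630] k=[5 0 13 39 47]
t=14: x=[4.2974 2.0395 14.4950 37.2978 46.8786] k=[0 7 13 33 48]
t=15: x=[0.7810 6.7880 14.6100 32.7678 47.0745] k=[0 6 16 35 43]
t=16: x=[0.6694 6.3687 17.0350 34.0856 42.8550] k=[2 1 22 30 38]

0.1676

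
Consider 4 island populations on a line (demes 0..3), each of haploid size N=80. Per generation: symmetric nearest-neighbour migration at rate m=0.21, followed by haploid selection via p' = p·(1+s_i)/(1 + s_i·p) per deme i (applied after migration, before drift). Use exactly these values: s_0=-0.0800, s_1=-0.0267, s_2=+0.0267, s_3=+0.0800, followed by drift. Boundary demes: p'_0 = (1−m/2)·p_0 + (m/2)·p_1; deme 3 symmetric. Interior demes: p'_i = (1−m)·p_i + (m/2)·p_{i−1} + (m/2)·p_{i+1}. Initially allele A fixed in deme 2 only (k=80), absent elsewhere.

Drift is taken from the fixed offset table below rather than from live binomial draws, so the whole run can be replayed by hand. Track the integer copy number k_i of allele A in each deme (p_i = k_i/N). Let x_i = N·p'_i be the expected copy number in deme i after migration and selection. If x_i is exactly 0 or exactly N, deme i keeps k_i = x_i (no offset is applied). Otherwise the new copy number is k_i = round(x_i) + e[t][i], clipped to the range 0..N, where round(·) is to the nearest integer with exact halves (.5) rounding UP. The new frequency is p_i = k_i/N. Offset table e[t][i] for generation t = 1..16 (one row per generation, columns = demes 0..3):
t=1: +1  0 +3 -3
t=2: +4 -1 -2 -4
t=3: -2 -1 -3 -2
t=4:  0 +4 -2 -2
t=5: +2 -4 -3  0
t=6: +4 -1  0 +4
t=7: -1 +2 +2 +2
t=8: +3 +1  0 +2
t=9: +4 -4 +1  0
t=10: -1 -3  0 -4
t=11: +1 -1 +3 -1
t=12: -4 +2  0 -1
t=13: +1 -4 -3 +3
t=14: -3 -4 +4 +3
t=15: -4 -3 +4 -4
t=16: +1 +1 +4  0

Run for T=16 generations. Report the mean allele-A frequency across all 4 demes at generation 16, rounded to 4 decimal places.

0.2625

t=0: k=[0 0 80 0]
t=1: x=[0.0000 8.1987 63.5470 8.9964] k=[0 8 67 6]
t=2: x=[0.7734 13.0566 54.8565 13.2332] k=[5 12 53 9]
t=3: x=[5.3066 15.2334 44.5958 14.5119] k=[3 14 42 13]
t=4: x=[3.8385 15.4449 36.5374 17.0550] k=[4 19 35 15]
t=5: x=[5.1578 18.7142 31.7230 18.1575] k=[7 15 29 18]
t=6: x=[7.2698 15.2925 26.8429 20.2986] k=[11 14 27 24]
t=7: x=[10.5289 14.7221 25.7782 25.6368] k=[10 17 28 28]
t=8: x=[9.9834 17.0540 27.3170 29.4163] k=[13 18 27 31]
t=9: x=[12.6136 18.0391 26.9438 32.0464] k=[17 14 28 32]
t=10: x=[15.6107 15.4449 27.4229 33.0623] k=[15 12 27 29]
t=11: x=[13.7116 13.5821 26.0962 30.2231] k=[15 13 29 29]
t=12: x=[13.8111 14.5648 27.7960 30.4373] k=[10 17 28 29]
t=13: x=[9.9834 17.0540 27.4229 30.3302] k=[11 13 24 33]
t=14: x=[10.4301 13.6361 24.2328 33.5441] k=[7 10 28 37]
t=15: x=[6.7794 11.3096 27.5288 37.5843] k=[3 8 32 34]
t=16: x=[3.2545 9.7607 30.1836 35.3004] k=[4 11 34 35]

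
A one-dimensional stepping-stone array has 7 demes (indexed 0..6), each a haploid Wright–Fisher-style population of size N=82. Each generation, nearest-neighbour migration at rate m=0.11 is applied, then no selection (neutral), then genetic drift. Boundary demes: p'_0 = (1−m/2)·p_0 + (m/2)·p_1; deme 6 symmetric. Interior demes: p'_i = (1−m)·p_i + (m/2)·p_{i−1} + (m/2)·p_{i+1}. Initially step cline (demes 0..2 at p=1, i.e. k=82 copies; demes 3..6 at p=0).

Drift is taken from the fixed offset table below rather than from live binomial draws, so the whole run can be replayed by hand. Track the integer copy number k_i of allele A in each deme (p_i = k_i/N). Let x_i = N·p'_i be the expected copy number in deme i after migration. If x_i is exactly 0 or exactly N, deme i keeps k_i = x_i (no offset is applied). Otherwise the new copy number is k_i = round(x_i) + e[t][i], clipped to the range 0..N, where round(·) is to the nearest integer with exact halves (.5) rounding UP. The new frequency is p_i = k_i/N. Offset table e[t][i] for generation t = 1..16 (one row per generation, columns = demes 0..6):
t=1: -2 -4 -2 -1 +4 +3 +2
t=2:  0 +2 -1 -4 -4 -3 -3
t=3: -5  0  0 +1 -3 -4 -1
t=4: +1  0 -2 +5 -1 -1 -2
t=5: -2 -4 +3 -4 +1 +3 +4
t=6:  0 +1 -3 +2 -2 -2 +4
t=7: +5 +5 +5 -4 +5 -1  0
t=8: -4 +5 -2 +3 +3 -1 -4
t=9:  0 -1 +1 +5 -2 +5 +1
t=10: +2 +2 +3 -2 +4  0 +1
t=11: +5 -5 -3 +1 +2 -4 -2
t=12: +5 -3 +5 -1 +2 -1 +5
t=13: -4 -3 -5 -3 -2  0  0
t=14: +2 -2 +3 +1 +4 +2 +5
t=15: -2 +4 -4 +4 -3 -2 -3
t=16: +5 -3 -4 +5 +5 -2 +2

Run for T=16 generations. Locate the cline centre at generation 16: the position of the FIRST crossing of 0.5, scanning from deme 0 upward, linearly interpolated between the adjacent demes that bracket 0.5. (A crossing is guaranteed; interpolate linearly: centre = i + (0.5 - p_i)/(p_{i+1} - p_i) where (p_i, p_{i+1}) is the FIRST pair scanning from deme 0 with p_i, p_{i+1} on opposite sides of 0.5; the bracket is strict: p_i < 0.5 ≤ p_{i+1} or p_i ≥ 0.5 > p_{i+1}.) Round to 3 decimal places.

2.700

t=0: k=[82 82 82 0 0 0 0]
t=1: x=[82.0000 82.0000 77.4900 4.5100 0.0000 0.0000 0.0000] k=[82 82 75 4 0 0 0]
t=2: x=[82.0000 81.6150 71.4800 7.6850 0.2200 0.0000 0.0000] k=[82 82 70 4 0 0 0]
t=3: x=[82.0000 81.3400 67.0300 7.4100 0.2200 0.0000 0.0000] k=[82 81 67 8 0 0 0]
t=4: x=[81.9450 80.2850 64.5250 10.8050 0.4400 0.0000 0.0000] k=[82 80 63 16 0 0 0]
t=5: x=[81.8900 79.1750 61.3500 17.7050 0.8800 0.0000 0.0000] k=[80 75 64 14 2 0 0]
t=6: x=[79.7250 74.6700 61.8550 16.0900 2.5500 0.1100 0.0000] k=[80 76 59 18 1 0 0]
t=7: x=[79.7800 75.2850 57.6800 19.3200 1.8800 0.0550 0.0000] k=[82 80 63 15 7 0 0]
t=8: x=[81.8900 79.1750 61.2950 17.2000 7.0550 0.3850 0.0000] k=[78 82 59 20 10 0 0]
t=9: x=[78.2200 80.5150 58.1200 21.5950 10.0000 0.5500 0.0000] k=[78 80 59 27 8 6 0]
t=10: x=[78.1100 78.7350 58.3950 27.7150 8.9350 5.7800 0.3300] k=[80 81 61 26 13 6 1]
t=11: x=[80.0550 79.8450 60.1750 27.2100 13.3300 6.1100 1.2750] k=[82 75 57 28 15 2 0]
t=12: x=[81.6150 74.3950 56.3950 28.8800 15.0000 2.6050 0.1100] k=[82 71 61 28 17 2 5]
t=13: x=[81.3950 71.0550 59.7350 29.2100 16.7800 2.9900 4.8350] k=[77 68 55 26 15 3 5]
t=14: x=[76.5050 67.7800 54.1200 26.9900 14.9450 3.7700 4.8900] k=[79 66 57 28 19 6 10]
t=15: x=[78.2850 66.2200 55.9000 29.1000 18.7800 6.9350 9.7800] k=[76 70 52 33 16 5 7]
t=16: x=[75.6700 69.3400 51.9450 33.1100 16.3300 5.7150 6.8900] k=[81 66 48 38 21 4 9]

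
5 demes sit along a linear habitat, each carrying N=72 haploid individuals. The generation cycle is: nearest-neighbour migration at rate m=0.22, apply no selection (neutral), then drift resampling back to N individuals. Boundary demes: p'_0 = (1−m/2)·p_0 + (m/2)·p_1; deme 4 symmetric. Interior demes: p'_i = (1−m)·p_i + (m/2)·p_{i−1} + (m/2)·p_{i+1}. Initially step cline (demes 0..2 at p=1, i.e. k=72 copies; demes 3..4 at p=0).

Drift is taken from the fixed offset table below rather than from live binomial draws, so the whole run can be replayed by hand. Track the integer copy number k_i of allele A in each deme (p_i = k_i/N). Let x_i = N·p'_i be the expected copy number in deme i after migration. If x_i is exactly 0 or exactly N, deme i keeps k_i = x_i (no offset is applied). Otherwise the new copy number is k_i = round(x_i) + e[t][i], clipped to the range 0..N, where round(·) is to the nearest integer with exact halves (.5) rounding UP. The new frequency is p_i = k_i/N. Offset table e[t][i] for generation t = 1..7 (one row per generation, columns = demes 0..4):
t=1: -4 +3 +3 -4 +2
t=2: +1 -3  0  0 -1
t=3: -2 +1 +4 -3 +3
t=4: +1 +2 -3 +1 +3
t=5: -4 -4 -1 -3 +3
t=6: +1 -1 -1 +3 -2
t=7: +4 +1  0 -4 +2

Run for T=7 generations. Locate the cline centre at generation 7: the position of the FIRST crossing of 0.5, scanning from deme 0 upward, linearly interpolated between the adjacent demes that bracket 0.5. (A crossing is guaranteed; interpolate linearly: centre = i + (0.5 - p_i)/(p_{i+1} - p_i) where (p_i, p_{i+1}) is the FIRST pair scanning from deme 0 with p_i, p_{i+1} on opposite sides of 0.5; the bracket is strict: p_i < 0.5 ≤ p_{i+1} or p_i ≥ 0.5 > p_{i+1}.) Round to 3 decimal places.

2.385

t=0: k=[72 72 72 0 0]
t=1: x=[72.0000 72.0000 64.0800 7.9200 0.0000] k=[72 72 67 4 0]
t=2: x=[72.0000 71.4500 60.6200 10.4900 0.4400] k=[72 68 61 10 0]
t=3: x=[71.5600 67.6700 56.1600 14.5100 1.1000] k=[70 69 60 12 4]
t=4: x=[69.8900 68.1200 55.7100 16.4000 4.8800] k=[71 70 53 17 8]
t=5: x=[70.8900 68.2400 50.9100 19.9700 8.9900] k=[67 64 50 17 12]
t=6: x=[66.6700 62.7900 47.9100 20.0800 12.5500] k=[68 62 47 23 11]
t=7: x=[67.3400 61.0100 46.0100 24.3200 12.3200] k=[71 62 46 20 14]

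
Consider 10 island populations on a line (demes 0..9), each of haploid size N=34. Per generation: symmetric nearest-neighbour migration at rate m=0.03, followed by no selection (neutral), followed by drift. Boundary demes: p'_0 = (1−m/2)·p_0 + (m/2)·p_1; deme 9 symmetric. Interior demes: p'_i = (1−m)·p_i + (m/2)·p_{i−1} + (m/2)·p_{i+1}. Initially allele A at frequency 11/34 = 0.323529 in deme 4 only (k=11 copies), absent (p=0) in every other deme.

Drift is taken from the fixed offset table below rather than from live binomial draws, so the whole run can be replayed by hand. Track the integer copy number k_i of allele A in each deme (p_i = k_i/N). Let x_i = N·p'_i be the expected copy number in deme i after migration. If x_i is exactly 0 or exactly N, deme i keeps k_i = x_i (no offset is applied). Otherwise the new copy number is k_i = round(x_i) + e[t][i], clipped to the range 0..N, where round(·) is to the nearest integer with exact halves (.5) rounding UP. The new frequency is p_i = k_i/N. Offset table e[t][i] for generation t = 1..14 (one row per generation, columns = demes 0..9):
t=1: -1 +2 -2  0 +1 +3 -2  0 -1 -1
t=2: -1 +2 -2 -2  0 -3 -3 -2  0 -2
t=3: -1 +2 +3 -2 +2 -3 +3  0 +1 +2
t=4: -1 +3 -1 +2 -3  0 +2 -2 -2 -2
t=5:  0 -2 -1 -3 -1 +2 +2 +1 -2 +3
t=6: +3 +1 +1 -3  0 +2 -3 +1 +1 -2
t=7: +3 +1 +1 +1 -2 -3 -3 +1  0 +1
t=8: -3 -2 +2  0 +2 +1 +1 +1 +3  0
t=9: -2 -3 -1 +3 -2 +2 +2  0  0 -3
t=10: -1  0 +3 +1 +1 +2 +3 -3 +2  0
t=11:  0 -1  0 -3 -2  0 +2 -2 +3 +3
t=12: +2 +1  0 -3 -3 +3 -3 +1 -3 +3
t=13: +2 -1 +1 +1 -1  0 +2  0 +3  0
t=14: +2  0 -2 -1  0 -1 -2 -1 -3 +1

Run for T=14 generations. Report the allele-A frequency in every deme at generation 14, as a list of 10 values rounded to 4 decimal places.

t=0: k=[0 0 0 0 11 0 0 0 0 0]
t=1: x=[0.0000 0.0000 0.0000 0.1650 10.6700 0.1650 0.0000 0.0000 0.0000 0.0000] k=[0 0 0 0 12 3 0 0 0 0]
t=2: x=[0.0000 0.0000 0.0000 0.1800 11.6850 3.0900 0.0450 0.0000 0.0000 0.0000] k=[0 0 0 0 12 0 0 0 0 0]
t=3: x=[0.0000 0.0000 0.0000 0.1800 11.6400 0.1800 0.0000 0.0000 0.0000 0.0000] k=[0 0 0 0 14 0 0 0 0 0]
t=4: x=[0.0000 0.0000 0.0000 0.2100 13.5800 0.2100 0.0000 0.0000 0.0000 0.0000] k=[0 0 0 2 11 0 0 0 0 0]
t=5: x=[0.0000 0.0000 0.0300 2.1050 10.7000 0.1650 0.0000 0.0000 0.0000 0.0000] k=[0 0 0 0 10 2 0 0 0 0]
t=6: x=[0.0000 0.0000 0.0000 0.1500 9.7300 2.0900 0.0300 0.0000 0.0000 0.0000] k=[0 0 0 0 10 4 0 0 0 0]
t=7: x=[0.0000 0.0000 0.0000 0.1500 9.7600 4.0300 0.0600 0.0000 0.0000 0.0000] k=[0 0 0 1 8 1 0 0 0 0]
t=8: x=[0.0000 0.0000 0.0150 1.0900 7.7900 1.0900 0.0150 0.0000 0.0000 0.0000] k=[0 0 2 1 10 2 1 0 0 0]
t=9: x=[0.0000 0.0300 1.9550 1.1500 9.7450 2.1050 1.0000 0.0150 0.0000 0.0000] k=[0 0 1 4 8 4 3 0 0 0]
t=10: x=[0.0000 0.0150 1.0300 4.0150 7.8800 4.0450 2.9700 0.0450 0.0000 0.0000] k=[0 0 4 5 9 6 6 0 0 0]
t=11: x=[0.0000 0.0600 3.9550 5.0450 8.8950 6.0450 5.9100 0.0900 0.0000 0.0000] k=[0 0 4 2 7 6 8 0 0 0]
t=12: x=[0.0000 0.0600 3.9100 2.1050 6.9100 6.0450 7.8500 0.1200 0.0000 0.0000] k=[0 1 4 0 4 9 5 1 0 0]
t=13: x=[0.0150 1.0300 3.8950 0.1200 4.0150 8.8650 5.0000 1.0450 0.0150 0.0000] k=[2 0 5 1 3 9 7 1 3 0]
t=14: x=[1.9700 0.1050 4.8650 1.0900 3.0600 8.8800 6.9400 1.1200 2.9250 0.0450] k=[4 0 3 0 3 8 5 0 0 1]

[0.1176, 0.0000, 0.0882, 0.0000, 0.0882, 0.2353, 0.1471, 0.0000, 0.0000, 0.0294]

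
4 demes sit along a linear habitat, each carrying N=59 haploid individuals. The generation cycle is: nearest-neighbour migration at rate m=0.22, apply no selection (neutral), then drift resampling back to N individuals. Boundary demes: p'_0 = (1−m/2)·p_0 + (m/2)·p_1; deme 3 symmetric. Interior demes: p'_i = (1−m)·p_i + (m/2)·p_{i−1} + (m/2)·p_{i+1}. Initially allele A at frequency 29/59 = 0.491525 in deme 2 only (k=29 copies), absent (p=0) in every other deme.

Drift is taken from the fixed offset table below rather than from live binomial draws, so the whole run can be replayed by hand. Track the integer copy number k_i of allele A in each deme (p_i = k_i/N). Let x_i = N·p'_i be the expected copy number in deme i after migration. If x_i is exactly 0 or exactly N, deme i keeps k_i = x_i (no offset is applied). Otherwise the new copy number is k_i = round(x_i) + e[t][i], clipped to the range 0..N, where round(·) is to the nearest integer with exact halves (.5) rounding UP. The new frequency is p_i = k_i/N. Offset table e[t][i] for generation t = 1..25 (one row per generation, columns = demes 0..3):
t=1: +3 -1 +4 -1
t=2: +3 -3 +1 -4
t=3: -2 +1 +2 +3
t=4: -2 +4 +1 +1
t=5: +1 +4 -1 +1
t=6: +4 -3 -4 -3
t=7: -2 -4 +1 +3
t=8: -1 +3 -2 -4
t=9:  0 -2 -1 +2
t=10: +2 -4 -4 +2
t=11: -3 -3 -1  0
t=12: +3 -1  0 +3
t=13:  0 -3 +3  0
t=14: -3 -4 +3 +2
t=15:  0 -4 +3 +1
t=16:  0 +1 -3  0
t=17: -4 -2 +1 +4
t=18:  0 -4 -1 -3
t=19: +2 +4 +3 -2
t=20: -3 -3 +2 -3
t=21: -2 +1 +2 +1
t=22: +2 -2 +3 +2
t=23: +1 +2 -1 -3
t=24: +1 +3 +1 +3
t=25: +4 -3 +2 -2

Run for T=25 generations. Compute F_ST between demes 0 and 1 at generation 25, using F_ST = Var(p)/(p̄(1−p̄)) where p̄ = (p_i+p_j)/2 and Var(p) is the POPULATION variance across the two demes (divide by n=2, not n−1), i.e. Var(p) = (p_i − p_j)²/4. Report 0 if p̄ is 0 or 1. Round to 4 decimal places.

0.0066

t=0: k=[0 0 29 0]
t=1: x=[0.0000 3.1900 22.6200 3.1900] k=[0 2 27 2]
t=2: x=[0.2200 4.5300 21.5000 4.7500] k=[3 2 23 1]
t=3: x=[2.8900 4.4200 18.2700 3.4200] k=[1 5 20 6]
t=4: x=[1.4400 6.2100 16.8100 7.5400] k=[0 10 18 9]
t=5: x=[1.1000 9.7800 16.1300 9.9900] k=[2 14 15 11]
t=6: x=[3.3200 12.7900 14.4500 11.4400] k=[7 10 10 8]
t=7: x=[7.3300 9.6700 9.7800 8.2200] k=[5 6 11 11]
t=8: x=[5.1100 6.4400 10.4500 11.0000] k=[4 9 8 7]
t=9: x=[4.5500 8.3400 8.0000 7.1100] k=[5 6 7 9]
t=10: x=[5.1100 6.0000 7.1100 8.7800] k=[7 2 3 11]
t=11: x=[6.4500 2.6600 3.7700 10.1200] k=[3 0 3 10]
t=12: x=[2.6700 0.6600 3.4400 9.2300] k=[6 0 3 12]
t=13: x=[5.3400 0.9900 3.6600 11.0100] k=[5 0 7 11]
t=14: x=[4.4500 1.3200 6.6700 10.5600] k=[1 0 10 13]
t=15: x=[0.8900 1.2100 9.2300 12.6700] k=[1 0 12 14]
t=16: x=[0.8900 1.4300 10.9000 13.7800] k=[1 2 8 14]
t=17: x=[1.1100 2.5500 8.0000 13.3400] k=[0 1 9 17]
t=18: x=[0.1100 1.7700 9.0000 16.1200] k=[0 0 8 13]
t=19: x=[0.0000 0.8800 7.6700 12.4500] k=[0 5 11 10]
t=20: x=[0.5500 5.1100 10.2300 10.1100] k=[0 2 12 7]
t=21: x=[0.2200 2.8800 10.3500 7.5500] k=[0 4 12 9]
t=22: x=[0.4400 4.4400 10.7900 9.3300] k=[2 2 14 11]
t=23: x=[2.0000 3.3200 12.3500 11.3300] k=[3 5 11 8]
t=24: x=[3.2200 5.4400 10.0100 8.3300] k=[4 8 11 11]
t=25: x=[4.4400 7.8900 10.6700 11.0000] k=[8 5 13 9]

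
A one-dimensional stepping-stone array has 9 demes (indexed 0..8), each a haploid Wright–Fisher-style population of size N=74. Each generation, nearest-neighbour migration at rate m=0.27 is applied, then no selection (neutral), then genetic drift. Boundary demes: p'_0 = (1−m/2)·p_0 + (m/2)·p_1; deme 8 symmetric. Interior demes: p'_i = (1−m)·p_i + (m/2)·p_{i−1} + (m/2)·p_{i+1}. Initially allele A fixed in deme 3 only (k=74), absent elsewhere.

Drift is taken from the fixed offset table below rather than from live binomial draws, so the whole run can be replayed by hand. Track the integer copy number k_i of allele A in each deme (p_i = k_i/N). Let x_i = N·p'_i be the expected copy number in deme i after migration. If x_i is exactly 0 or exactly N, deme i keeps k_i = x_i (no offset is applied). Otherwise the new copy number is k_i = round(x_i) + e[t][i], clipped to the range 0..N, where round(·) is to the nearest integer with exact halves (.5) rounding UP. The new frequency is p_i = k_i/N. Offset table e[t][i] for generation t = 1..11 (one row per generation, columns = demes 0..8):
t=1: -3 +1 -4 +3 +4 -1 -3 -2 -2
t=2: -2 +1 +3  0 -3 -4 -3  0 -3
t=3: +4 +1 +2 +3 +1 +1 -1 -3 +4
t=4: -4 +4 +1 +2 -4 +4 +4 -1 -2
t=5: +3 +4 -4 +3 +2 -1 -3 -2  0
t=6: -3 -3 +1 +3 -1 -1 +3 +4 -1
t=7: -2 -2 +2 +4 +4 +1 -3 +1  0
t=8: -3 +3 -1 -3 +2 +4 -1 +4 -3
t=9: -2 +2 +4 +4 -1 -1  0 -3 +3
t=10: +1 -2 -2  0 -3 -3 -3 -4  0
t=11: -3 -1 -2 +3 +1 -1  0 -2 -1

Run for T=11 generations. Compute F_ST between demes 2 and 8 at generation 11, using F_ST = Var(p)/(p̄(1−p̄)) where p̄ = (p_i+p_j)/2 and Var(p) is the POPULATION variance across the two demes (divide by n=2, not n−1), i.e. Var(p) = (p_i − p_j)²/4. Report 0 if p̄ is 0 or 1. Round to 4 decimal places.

0.1000

t=0: k=[0 0 0 74 0 0 0 0 0]
t=1: x=[0.0000 0.0000 9.9900 54.0200 9.9900 0.0000 0.0000 0.0000 0.0000] k=[0 0 6 57 14 0 0 0 0]
t=2: x=[0.0000 0.8100 12.0750 44.3100 17.9150 1.8900 0.0000 0.0000 0.0000] k=[0 2 15 44 15 0 0 0 0]
t=3: x=[0.2700 3.4850 17.1600 36.1700 16.8900 2.0250 0.0000 0.0000 0.0000] k=[4 4 19 39 18 3 0 0 0]
t=4: x=[4.0000 6.0250 19.6750 33.4650 18.8100 4.6200 0.4050 0.0000 0.0000] k=[0 10 21 35 15 9 4 0 0]
t=5: x=[1.3500 10.1350 21.4050 30.4100 16.8900 9.1350 4.1350 0.5400 0.0000] k=[4 14 17 33 19 8 1 0 0]
t=6: x=[5.3500 13.0550 18.7550 28.9500 19.4050 8.5400 1.8100 0.1350 0.0000] k=[2 10 20 32 18 8 5 4 0]
t=7: x=[3.0800 10.2700 20.2700 28.4900 18.5400 8.9450 5.2700 3.5950 0.5400] k=[1 8 22 32 23 10 2 5 1]
t=8: x=[1.9450 8.9450 21.4600 29.4350 22.4600 10.6750 3.4850 4.0550 1.5400] k=[0 12 20 26 24 15 2 8 0]
t=9: x=[1.6200 11.4600 19.7300 24.9200 23.0550 14.4600 4.5650 6.1100 1.0800] k=[0 13 24 29 22 13 5 3 4]
t=10: x=[1.7550 12.7300 23.1900 27.3800 21.7300 13.1350 5.8100 3.4050 3.8650] k=[3 11 21 27 19 10 3 0 4]
t=11: x=[4.0800 11.2700 20.4600 25.1100 18.8650 10.2700 3.5400 0.9450 3.4600] k=[1 10 18 28 20 9 4 0 2]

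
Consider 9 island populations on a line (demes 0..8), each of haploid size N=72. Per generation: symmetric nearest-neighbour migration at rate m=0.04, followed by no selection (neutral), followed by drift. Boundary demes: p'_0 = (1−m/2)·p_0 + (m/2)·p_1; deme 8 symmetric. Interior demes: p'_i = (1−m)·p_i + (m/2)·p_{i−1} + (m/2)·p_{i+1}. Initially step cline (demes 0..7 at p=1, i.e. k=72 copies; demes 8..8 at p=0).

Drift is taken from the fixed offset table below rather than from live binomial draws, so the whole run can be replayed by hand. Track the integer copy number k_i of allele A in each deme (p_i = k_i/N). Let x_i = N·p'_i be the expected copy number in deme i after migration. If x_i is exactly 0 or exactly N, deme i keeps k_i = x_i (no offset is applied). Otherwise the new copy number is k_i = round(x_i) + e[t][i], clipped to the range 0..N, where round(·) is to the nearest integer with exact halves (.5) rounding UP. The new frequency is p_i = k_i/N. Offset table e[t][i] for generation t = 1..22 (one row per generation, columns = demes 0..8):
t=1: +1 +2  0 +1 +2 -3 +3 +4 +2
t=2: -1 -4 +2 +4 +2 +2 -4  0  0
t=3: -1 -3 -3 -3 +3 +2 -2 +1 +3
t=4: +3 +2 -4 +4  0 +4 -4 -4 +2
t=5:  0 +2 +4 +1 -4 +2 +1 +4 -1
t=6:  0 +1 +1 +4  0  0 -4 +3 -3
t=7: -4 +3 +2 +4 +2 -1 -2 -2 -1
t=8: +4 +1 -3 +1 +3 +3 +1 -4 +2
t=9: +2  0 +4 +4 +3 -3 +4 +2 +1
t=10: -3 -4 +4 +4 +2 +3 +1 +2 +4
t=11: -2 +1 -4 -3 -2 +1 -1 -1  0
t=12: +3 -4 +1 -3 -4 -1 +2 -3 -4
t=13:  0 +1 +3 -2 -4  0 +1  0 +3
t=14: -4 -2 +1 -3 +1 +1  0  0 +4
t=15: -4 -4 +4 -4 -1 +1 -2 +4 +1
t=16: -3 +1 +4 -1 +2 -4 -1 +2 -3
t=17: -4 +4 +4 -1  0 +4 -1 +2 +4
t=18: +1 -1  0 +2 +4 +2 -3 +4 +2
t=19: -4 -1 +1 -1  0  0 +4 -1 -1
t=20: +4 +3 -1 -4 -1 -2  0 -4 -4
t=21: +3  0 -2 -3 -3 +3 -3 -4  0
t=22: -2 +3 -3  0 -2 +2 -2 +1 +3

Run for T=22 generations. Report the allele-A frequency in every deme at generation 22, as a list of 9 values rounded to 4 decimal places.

t=0: k=[72 72 72 72 72 72 72 72 0]
t=1: x=[72.0000 72.0000 72.0000 72.0000 72.0000 72.0000 72.0000 70.5600 1.4400] k=[72 72 72 72 72 72 72 72 3]
t=2: x=[72.0000 72.0000 72.0000 72.0000 72.0000 72.0000 72.0000 70.6200 4.3800] k=[72 72 72 72 72 72 72 71 4]
t=3: x=[72.0000 72.0000 72.0000 72.0000 72.0000 72.0000 71.9800 69.6800 5.3400] k=[72 72 72 72 72 72 70 71 8]
t=4: x=[72.0000 72.0000 72.0000 72.0000 72.0000 71.9600 70.0600 69.7200 9.2600] k=[72 72 72 72 72 72 66 66 11]
t=5: x=[72.0000 72.0000 72.0000 72.0000 72.0000 71.8800 66.1200 64.9000 12.1000] k=[72 72 72 72 72 72 67 69 11]
t=6: x=[72.0000 72.0000 72.0000 72.0000 72.0000 71.9000 67.1400 67.8000 12.1600] k=[72 72 72 72 72 72 63 71 9]
t=7: x=[72.0000 72.0000 72.0000 72.0000 72.0000 71.8200 63.3400 69.6000 10.2400] k=[72 72 72 72 72 71 61 68 9]
t=8: x=[72.0000 72.0000 72.0000 72.0000 71.9800 70.8200 61.3400 66.6800 10.1800] k=[72 72 72 72 72 72 62 63 12]
t=9: x=[72.0000 72.0000 72.0000 72.0000 72.0000 71.8000 62.2200 61.9600 13.0200] k=[72 72 72 72 72 69 66 64 14]
t=10: x=[72.0000 72.0000 72.0000 72.0000 71.9400 69.0000 66.0200 63.0400 15.0000] k=[72 72 72 72 72 72 67 65 19]
t=11: x=[72.0000 72.0000 72.0000 72.0000 72.0000 71.9000 67.0600 64.1200 19.9200] k=[72 72 72 72 72 72 66 63 20]
t=12: x=[72.0000 72.0000 72.0000 72.0000 72.0000 71.8800 66.0600 62.2000 20.8600] k=[72 72 72 72 72 71 68 59 17]
t=13: x=[72.0000 72.0000 72.0000 72.0000 71.9800 70.9600 67.8800 58.3400 17.8400] k=[72 72 72 72 68 71 69 58 21]
t=14: x=[72.0000 72.0000 72.0000 71.9200 68.1400 70.9000 68.8200 57.4800 21.7400] k=[72 72 72 69 69 72 69 57 26]
t=15: x=[72.0000 72.0000 71.9400 69.0600 69.0600 71.8800 68.8200 56.6200 26.6200] k=[72 72 72 65 68 72 67 61 28]
t=16: x=[72.0000 72.0000 71.8600 65.2000 68.0200 71.8200 66.9800 60.4600 28.6600] k=[72 72 72 64 70 68 66 62 26]
t=17: x=[72.0000 72.0000 71.8400 64.2800 69.8400 68.0000 65.9600 61.3600 26.7200] k=[72 72 72 63 70 72 65 63 31]
t=18: x=[72.0000 72.0000 71.8200 63.3200 69.9000 71.8200 65.1000 62.4000 31.6400] k=[72 72 72 65 72 72 62 66 34]
t=19: x=[72.0000 72.0000 71.8600 65.2800 71.8600 71.8000 62.2800 65.2800 34.6400] k=[72 72 72 64 72 72 66 64 34]
t=20: x=[72.0000 72.0000 71.8400 64.3200 71.8400 71.8800 66.0800 63.4400 34.6000] k=[72 72 71 60 71 70 66 59 31]
t=21: x=[72.0000 71.9800 70.8000 60.4400 70.7600 69.9400 65.9400 58.5800 31.5600] k=[72 72 69 57 68 72 63 55 32]
t=22: x=[72.0000 71.9400 68.8200 57.4600 67.8600 71.7400 63.0200 54.7000 32.4600] k=[72 72 66 57 66 72 61 56 35]

[1.0000, 1.0000, 0.9167, 0.7917, 0.9167, 1.0000, 0.8472, 0.7778, 0.4861]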